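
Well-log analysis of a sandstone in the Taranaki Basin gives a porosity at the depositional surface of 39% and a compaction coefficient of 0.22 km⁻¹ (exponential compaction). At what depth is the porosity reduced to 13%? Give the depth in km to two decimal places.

4.99 km

Invert Athy's law: d = ln(n₀/n) / c
d = ln(0.39/0.13) / 0.22 = ln(3) / 0.22 = 1.0986 / 0.22 = 4.994 km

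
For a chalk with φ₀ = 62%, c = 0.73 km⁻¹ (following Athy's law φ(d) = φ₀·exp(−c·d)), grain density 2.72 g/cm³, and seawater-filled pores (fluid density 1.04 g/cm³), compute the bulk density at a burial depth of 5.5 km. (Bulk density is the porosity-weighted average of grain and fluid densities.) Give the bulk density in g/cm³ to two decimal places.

2.70 g/cm³

Porosity at depth: φ = 0.62·exp(−0.73×5.5) = 0.62×0.0180 = 0.0112
Bulk density: ρ_b = (1−φ)ρ_g + φ·ρ_f = 0.9888×2.72 + 0.0112×1.04
       = 2.690 + 0.012 = 2.701 g/cm³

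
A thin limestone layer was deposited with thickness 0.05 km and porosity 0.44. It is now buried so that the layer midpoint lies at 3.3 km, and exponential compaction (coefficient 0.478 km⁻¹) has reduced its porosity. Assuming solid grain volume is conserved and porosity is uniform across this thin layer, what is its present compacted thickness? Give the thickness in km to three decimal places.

Porosity at 3.3 km: φ = 0.44·exp(−0.478×3.3) = 0.0909
Solid-volume conservation: h(1−φ) = h₀(1−φ₀) ⇒ h = h₀·(1−φ₀)/(1−φ)
h = 0.05 × (1 − 0.44)/(1 − 0.0909) = 0.05 × 0.6160 = 0.0308 km

0.031 km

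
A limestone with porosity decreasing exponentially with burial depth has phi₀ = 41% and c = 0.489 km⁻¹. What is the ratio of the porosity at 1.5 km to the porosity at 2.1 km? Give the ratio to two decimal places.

1.34

phi(Z₁)/phi(Z₂) = e^(−c·Z₁)/e^(−c·Z₂) = e^{c(Z₂−Z₁)}
= exp(0.489 × 0.6) = exp(0.2934) = 1.3410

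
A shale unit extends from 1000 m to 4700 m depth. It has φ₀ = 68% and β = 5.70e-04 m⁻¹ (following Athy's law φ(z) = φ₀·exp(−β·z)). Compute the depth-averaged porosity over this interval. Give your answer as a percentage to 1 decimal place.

Working in km (1 km = 1000 m; β in km⁻¹ = β in m⁻¹ × 1000):
⟨φ⟩ = (1/(z₂−z₁)) ∫ φ₀ e^(−βz) dz = φ₀·(e^(−β·z₁) − e^(−β·z₂)) / (β·(z₂−z₁))
e^(−0.57×1) = 0.5655; e^(−0.57×4.7) = 0.0686
⟨φ⟩ = 0.68 × (0.5655 − 0.0686) / (0.57 × 3.7) = 0.68 × 0.2356 = 0.1602

16.0%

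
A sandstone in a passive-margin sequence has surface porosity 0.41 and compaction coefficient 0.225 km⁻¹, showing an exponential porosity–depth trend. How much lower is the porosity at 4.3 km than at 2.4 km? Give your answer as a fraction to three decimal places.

n(2.4) = 0.41·e^(−0.225×2.4) = 0.2389
n(4.3) = 0.41·e^(−0.225×4.3) = 0.1558
Δn = 0.2389 − 0.1558 = 0.0831

0.083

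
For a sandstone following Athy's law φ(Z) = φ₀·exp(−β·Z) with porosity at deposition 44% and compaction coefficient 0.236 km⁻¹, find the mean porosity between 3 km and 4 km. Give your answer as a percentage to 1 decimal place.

⟨φ⟩ = (1/(Z₂−Z₁)) ∫ φ₀ e^(−βZ) dZ = φ₀·(e^(−β·Z₁) − e^(−β·Z₂)) / (β·(Z₂−Z₁))
e^(−0.236×3) = 0.4926; e^(−0.236×4) = 0.3891
⟨φ⟩ = 0.44 × (0.4926 − 0.3891) / (0.236 × 1) = 0.44 × 0.4388 = 0.1931

19.3%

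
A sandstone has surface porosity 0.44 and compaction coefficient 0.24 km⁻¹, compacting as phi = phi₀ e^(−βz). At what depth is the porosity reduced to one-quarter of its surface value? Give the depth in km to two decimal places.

5.78 km

phi/phi₀ = 1/4 ⇒ exp(−β·z) = 1/4 ⇒ z = ln(4) / β
z = 1.3863 / 0.24 = 5.776 km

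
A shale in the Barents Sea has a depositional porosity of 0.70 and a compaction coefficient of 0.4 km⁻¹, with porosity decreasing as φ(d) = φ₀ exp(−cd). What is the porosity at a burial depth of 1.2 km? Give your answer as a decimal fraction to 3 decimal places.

0.433

φ = φ₀·exp(−c·d) = 0.7 × exp(−0.4 × 1.2) = 0.7 × exp(−0.48)
  = 0.7 × 0.6188 = 0.4331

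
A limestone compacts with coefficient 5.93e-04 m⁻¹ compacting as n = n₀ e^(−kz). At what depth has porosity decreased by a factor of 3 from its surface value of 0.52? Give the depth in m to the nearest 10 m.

1850 m

Working in km (1 km = 1000 m; k in km⁻¹ = k in m⁻¹ × 1000):
n/n₀ = 1/3 ⇒ exp(−k·z) = 1/3 ⇒ z = ln(3) / k
z = 1.0986 / 0.593 = 1.853 km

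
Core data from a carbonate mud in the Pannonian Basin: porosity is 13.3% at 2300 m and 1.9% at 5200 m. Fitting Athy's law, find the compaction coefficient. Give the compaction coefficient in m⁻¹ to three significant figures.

Working in km (1 km = 1000 m; β in km⁻¹ = β in m⁻¹ × 1000):
Athy: phi(d) = phi₀ e^(−βd) ⇒ phi₁/phi₂ = e^{β(d₂−d₁)} ⇒ β = ln(phi₁/phi₂)/(d₂−d₁)
β = ln(0.133/0.019) / (5.2 − 2.3) = ln(7) / 2.9 = 1.9459 / 2.9 = 0.671 km⁻¹

0.000671 m⁻¹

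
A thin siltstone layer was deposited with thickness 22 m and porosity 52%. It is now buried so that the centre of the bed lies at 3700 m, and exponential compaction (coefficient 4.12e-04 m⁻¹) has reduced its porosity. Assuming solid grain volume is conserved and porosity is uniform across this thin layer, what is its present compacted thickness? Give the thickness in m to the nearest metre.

12 m

Working in km (1 km = 1000 m; β in km⁻¹ = β in m⁻¹ × 1000):
Porosity at 3.7 km: φ = 0.52·exp(−0.412×3.7) = 0.1132
Solid-volume conservation: h(1−φ) = h₀(1−φ₀) ⇒ h = h₀·(1−φ₀)/(1−φ)
h = 0.022 × (1 − 0.52)/(1 − 0.1132) = 0.022 × 0.5413 = 0.0119 km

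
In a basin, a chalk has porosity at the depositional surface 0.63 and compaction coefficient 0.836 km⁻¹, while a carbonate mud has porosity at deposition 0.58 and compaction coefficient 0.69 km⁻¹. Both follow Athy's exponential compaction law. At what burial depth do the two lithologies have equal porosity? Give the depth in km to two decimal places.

0.57 km

Set n₀ₐ e^(−kₐz) = n₀ᵦ e^(−kᵦz) ⇒ ln(n₀ₐ/n₀ᵦ) = (kₐ − kᵦ)·z
z = ln(0.63/0.58) / (0.836 − 0.69) = 0.0827 / 0.146 = 0.566 km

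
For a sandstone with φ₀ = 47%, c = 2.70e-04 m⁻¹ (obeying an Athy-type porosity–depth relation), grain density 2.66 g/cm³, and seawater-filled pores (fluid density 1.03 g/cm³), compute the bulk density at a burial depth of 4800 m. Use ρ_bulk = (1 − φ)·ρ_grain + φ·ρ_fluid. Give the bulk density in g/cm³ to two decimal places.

Working in km (1 km = 1000 m; c in km⁻¹ = c in m⁻¹ × 1000):
Porosity at depth: φ = 0.47·exp(−0.27×4.8) = 0.47×0.2736 = 0.1286
Bulk density: ρ_b = (1−φ)ρ_g + φ·ρ_f = 0.8714×2.66 + 0.1286×1.03
       = 2.318 + 0.132 = 2.450 g/cm³

2.45 g/cm³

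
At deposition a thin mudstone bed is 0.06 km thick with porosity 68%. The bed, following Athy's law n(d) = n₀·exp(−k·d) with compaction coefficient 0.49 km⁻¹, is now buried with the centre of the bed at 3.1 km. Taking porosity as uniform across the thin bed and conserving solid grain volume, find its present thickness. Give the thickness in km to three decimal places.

0.023 km

Porosity at 3.1 km: n = 0.68·exp(−0.49×3.1) = 0.1489
Solid-volume conservation: h(1−n) = h₀(1−n₀) ⇒ h = h₀·(1−n₀)/(1−n)
h = 0.06 × (1 − 0.68)/(1 − 0.1489) = 0.06 × 0.3760 = 0.0226 km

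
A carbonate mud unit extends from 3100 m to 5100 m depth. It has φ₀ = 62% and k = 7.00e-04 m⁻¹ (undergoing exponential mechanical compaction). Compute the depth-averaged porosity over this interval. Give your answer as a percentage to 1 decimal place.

3.8%

Working in km (1 km = 1000 m; k in km⁻¹ = k in m⁻¹ × 1000):
⟨φ⟩ = (1/(Z₂−Z₁)) ∫ φ₀ e^(−kZ) dZ = φ₀·(e^(−k·Z₁) − e^(−k·Z₂)) / (k·(Z₂−Z₁))
e^(−0.7×3.1) = 0.1142; e^(−0.7×5.1) = 0.0282
⟨φ⟩ = 0.62 × (0.1142 − 0.0282) / (0.7 × 2) = 0.62 × 0.0614 = 0.0381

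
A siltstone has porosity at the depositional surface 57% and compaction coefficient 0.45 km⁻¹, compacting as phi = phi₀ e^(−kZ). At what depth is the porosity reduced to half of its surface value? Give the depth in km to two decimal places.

phi/phi₀ = 1/2 ⇒ exp(−k·Z) = 1/2 ⇒ Z = ln(2) / k
Z = 0.6931 / 0.45 = 1.540 km

1.54 km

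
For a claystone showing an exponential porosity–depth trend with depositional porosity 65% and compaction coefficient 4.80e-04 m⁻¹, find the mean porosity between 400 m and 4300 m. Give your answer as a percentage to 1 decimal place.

Working in km (1 km = 1000 m; β in km⁻¹ = β in m⁻¹ × 1000):
⟨n⟩ = (1/(Z₂−Z₁)) ∫ n₀ e^(−βZ) dZ = n₀·(e^(−β·Z₁) − e^(−β·Z₂)) / (β·(Z₂−Z₁))
e^(−0.48×0.4) = 0.8253; e^(−0.48×4.3) = 0.1269
⟨n⟩ = 0.65 × (0.8253 − 0.1269) / (0.48 × 3.9) = 0.65 × 0.3731 = 0.2425

24.2%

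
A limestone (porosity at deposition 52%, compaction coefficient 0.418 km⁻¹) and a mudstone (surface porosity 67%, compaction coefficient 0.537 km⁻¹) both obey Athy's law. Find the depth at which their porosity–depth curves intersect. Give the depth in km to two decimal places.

Set n₀ₐ e^(−βₐZ) = n₀ᵦ e^(−βᵦZ) ⇒ ln(n₀ₐ/n₀ᵦ) = (βₐ − βᵦ)·Z
Z = ln(0.52/0.67) / (0.418 − 0.537) = -0.2534 / -0.119 = 2.130 km

2.13 km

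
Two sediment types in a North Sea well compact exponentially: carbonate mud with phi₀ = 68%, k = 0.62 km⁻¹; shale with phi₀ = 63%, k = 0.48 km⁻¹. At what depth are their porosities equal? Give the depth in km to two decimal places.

0.55 km

Set phi₀ₐ e^(−kₐd) = phi₀ᵦ e^(−kᵦd) ⇒ ln(phi₀ₐ/phi₀ᵦ) = (kₐ − kᵦ)·d
d = ln(0.68/0.63) / (0.62 − 0.48) = 0.0764 / 0.14 = 0.546 km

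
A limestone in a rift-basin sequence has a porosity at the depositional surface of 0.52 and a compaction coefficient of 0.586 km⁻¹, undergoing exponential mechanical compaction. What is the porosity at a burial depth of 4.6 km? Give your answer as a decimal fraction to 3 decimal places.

0.035

φ = φ₀·exp(−β·Z) = 0.52 × exp(−0.586 × 4.6) = 0.52 × exp(−2.696)
  = 0.52 × 0.0675 = 0.0351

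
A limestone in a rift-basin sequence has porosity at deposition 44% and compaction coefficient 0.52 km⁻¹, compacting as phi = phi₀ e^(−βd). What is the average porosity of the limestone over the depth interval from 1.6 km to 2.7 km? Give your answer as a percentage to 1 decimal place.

14.6%

⟨phi⟩ = (1/(d₂−d₁)) ∫ phi₀ e^(−βd) dd = phi₀·(e^(−β·d₁) − e^(−β·d₂)) / (β·(d₂−d₁))
e^(−0.52×1.6) = 0.4352; e^(−0.52×2.7) = 0.2456
⟨phi⟩ = 0.44 × (0.4352 − 0.2456) / (0.52 × 1.1) = 0.44 × 0.3314 = 0.1458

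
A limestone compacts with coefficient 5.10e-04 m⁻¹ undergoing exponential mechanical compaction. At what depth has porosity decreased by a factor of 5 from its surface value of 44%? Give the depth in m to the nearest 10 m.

3160 m

Working in km (1 km = 1000 m; k in km⁻¹ = k in m⁻¹ × 1000):
φ/φ₀ = 1/5 ⇒ exp(−k·z) = 1/5 ⇒ z = ln(5) / k
z = 1.6094 / 0.51 = 3.156 km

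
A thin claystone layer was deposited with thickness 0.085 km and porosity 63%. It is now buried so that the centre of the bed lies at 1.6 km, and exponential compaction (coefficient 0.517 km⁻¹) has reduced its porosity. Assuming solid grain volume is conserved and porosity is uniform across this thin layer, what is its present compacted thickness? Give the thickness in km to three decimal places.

0.043 km

Porosity at 1.6 km: φ = 0.63·exp(−0.517×1.6) = 0.2755
Solid-volume conservation: h(1−φ) = h₀(1−φ₀) ⇒ h = h₀·(1−φ₀)/(1−φ)
h = 0.085 × (1 − 0.63)/(1 − 0.2755) = 0.085 × 0.5107 = 0.0434 km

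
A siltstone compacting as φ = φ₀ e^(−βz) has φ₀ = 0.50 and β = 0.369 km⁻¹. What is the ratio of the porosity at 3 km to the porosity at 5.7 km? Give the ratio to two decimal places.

φ(z₁)/φ(z₂) = e^(−β·z₁)/e^(−β·z₂) = e^{β(z₂−z₁)}
= exp(0.369 × 2.7) = exp(0.9963) = 2.7082

2.71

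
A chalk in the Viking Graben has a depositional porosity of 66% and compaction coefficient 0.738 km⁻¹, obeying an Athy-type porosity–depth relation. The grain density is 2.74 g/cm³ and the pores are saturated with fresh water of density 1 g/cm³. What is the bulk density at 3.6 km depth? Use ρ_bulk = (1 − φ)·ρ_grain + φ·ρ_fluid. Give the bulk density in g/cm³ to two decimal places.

Porosity at depth: φ = 0.66·exp(−0.738×3.6) = 0.66×0.0702 = 0.0463
Bulk density: ρ_b = (1−φ)ρ_g + φ·ρ_f = 0.9537×2.74 + 0.0463×1
       = 2.613 + 0.046 = 2.659 g/cm³

2.66 g/cm³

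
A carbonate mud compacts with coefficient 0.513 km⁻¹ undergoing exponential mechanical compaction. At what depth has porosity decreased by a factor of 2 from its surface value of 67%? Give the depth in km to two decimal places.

phi/phi₀ = 1/2 ⇒ exp(−β·d) = 1/2 ⇒ d = ln(2) / β
d = 0.6931 / 0.513 = 1.351 km

1.35 km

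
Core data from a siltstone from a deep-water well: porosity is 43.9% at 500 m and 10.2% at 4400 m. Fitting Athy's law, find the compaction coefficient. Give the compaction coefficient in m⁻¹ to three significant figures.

0.000374 m⁻¹

Working in km (1 km = 1000 m; β in km⁻¹ = β in m⁻¹ × 1000):
Athy: φ(Z) = φ₀ e^(−βZ) ⇒ φ₁/φ₂ = e^{β(Z₂−Z₁)} ⇒ β = ln(φ₁/φ₂)/(Z₂−Z₁)
β = ln(0.439/0.102) / (4.4 − 0.5) = ln(4.304) / 3.9 = 1.4595 / 3.9 = 0.3742 km⁻¹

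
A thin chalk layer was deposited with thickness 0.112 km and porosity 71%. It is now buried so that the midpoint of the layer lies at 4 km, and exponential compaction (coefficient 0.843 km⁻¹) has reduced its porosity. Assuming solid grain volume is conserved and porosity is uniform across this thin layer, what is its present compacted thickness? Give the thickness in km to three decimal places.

0.033 km

Porosity at 4 km: phi = 0.71·exp(−0.843×4) = 0.0244
Solid-volume conservation: h(1−phi) = h₀(1−phi₀) ⇒ h = h₀·(1−phi₀)/(1−phi)
h = 0.112 × (1 − 0.71)/(1 − 0.0244) = 0.112 × 0.2972 = 0.0333 km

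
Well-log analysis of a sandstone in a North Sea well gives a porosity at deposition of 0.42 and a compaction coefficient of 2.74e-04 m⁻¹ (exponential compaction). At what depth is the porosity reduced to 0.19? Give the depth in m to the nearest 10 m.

2900 m

Working in km (1 km = 1000 m; β in km⁻¹ = β in m⁻¹ × 1000):
Invert Athy's law: d = ln(phi₀/phi) / β
d = ln(0.42/0.19) / 0.274 = ln(2.211) / 0.274 = 0.7932 / 0.274 = 2.895 km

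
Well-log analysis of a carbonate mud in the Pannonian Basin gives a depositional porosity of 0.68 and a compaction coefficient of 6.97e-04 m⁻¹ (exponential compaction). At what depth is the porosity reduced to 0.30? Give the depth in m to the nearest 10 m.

1170 m

Working in km (1 km = 1000 m; β in km⁻¹ = β in m⁻¹ × 1000):
Invert Athy's law: z = ln(phi₀/phi) / β
z = ln(0.68/0.3) / 0.697 = ln(2.267) / 0.697 = 0.8183 / 0.697 = 1.174 km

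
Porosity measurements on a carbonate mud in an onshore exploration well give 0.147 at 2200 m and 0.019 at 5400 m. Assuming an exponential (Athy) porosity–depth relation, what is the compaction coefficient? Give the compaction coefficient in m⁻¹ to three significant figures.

Working in km (1 km = 1000 m; k in km⁻¹ = k in m⁻¹ × 1000):
Athy: φ(d) = φ₀ e^(−kd) ⇒ φ₁/φ₂ = e^{k(d₂−d₁)} ⇒ k = ln(φ₁/φ₂)/(d₂−d₁)
k = ln(0.147/0.019) / (5.4 − 2.2) = ln(7.737) / 3.2 = 2.0460 / 3.2 = 0.6394 km⁻¹

0.000639 m⁻¹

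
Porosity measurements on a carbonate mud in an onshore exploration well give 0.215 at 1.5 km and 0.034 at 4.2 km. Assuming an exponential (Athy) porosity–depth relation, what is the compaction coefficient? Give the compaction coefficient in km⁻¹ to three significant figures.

Athy: phi(d) = phi₀ e^(−cd) ⇒ phi₁/phi₂ = e^{c(d₂−d₁)} ⇒ c = ln(phi₁/phi₂)/(d₂−d₁)
c = ln(0.215/0.034) / (4.2 − 1.5) = ln(6.324) / 2.7 = 1.8443 / 2.7 = 0.6831 km⁻¹

0.683 km⁻¹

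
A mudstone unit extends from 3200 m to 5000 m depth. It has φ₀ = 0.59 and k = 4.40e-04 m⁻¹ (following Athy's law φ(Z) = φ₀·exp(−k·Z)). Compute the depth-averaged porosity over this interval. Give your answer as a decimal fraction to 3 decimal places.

0.100

Working in km (1 km = 1000 m; k in km⁻¹ = k in m⁻¹ × 1000):
⟨φ⟩ = (1/(Z₂−Z₁)) ∫ φ₀ e^(−kZ) dZ = φ₀·(e^(−k·Z₁) − e^(−k·Z₂)) / (k·(Z₂−Z₁))
e^(−0.44×3.2) = 0.2446; e^(−0.44×5) = 0.1108
⟨φ⟩ = 0.59 × (0.2446 − 0.1108) / (0.44 × 1.8) = 0.59 × 0.1690 = 0.0997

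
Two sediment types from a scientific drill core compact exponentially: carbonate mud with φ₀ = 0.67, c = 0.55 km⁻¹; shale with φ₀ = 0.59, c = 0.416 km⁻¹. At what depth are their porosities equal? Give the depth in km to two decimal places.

0.95 km

Set φ₀ₐ e^(−cₐd) = φ₀ᵦ e^(−cᵦd) ⇒ ln(φ₀ₐ/φ₀ᵦ) = (cₐ − cᵦ)·d
d = ln(0.67/0.59) / (0.55 − 0.416) = 0.1272 / 0.134 = 0.949 km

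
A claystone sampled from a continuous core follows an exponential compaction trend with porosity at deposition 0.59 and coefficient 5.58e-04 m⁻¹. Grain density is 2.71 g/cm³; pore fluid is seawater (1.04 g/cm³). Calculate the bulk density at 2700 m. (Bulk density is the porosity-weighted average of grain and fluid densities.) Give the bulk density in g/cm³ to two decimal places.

2.49 g/cm³

Working in km (1 km = 1000 m; β in km⁻¹ = β in m⁻¹ × 1000):
Porosity at depth: φ = 0.59·exp(−0.558×2.7) = 0.59×0.2217 = 0.1308
Bulk density: ρ_b = (1−φ)ρ_g + φ·ρ_f = 0.8692×2.71 + 0.1308×1.04
       = 2.356 + 0.136 = 2.492 g/cm³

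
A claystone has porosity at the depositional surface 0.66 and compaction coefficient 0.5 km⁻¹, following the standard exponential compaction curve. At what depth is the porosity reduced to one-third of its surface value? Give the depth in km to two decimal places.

2.20 km

n/n₀ = 1/3 ⇒ exp(−β·Z) = 1/3 ⇒ Z = ln(3) / β
Z = 1.0986 / 0.5 = 2.197 km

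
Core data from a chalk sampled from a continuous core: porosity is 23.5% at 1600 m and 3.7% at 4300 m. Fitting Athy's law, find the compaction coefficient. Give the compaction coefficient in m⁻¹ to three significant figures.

0.000685 m⁻¹

Working in km (1 km = 1000 m; c in km⁻¹ = c in m⁻¹ × 1000):
Athy: phi(d) = phi₀ e^(−cd) ⇒ phi₁/phi₂ = e^{c(d₂−d₁)} ⇒ c = ln(phi₁/phi₂)/(d₂−d₁)
c = ln(0.235/0.037) / (4.3 − 1.6) = ln(6.351) / 2.7 = 1.8487 / 2.7 = 0.6847 km⁻¹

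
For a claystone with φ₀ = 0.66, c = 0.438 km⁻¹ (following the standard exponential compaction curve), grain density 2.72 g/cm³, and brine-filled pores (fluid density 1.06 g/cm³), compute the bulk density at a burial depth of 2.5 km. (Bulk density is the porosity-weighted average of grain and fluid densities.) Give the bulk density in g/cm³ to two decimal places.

Porosity at depth: φ = 0.66·exp(−0.438×2.5) = 0.66×0.3345 = 0.2208
Bulk density: ρ_b = (1−φ)ρ_g + φ·ρ_f = 0.7792×2.72 + 0.2208×1.06
       = 2.119 + 0.234 = 2.353 g/cm³

2.35 g/cm³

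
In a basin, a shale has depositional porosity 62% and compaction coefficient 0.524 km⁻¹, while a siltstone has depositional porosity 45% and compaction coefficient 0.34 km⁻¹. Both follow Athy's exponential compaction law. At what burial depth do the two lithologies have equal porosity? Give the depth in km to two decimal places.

Set n₀ₐ e^(−kₐd) = n₀ᵦ e^(−kᵦd) ⇒ ln(n₀ₐ/n₀ᵦ) = (kₐ − kᵦ)·d
d = ln(0.62/0.45) / (0.524 − 0.34) = 0.3205 / 0.184 = 1.742 km

1.74 km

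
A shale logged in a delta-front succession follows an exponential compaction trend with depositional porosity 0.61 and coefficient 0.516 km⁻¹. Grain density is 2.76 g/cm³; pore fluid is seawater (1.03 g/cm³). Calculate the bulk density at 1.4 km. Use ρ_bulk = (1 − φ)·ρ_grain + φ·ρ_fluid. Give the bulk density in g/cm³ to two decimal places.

Porosity at depth: phi = 0.61·exp(−0.516×1.4) = 0.61×0.4856 = 0.2962
Bulk density: ρ_b = (1−phi)ρ_g + phi·ρ_f = 0.7038×2.76 + 0.2962×1.03
       = 1.942 + 0.305 = 2.248 g/cm³

2.25 g/cm³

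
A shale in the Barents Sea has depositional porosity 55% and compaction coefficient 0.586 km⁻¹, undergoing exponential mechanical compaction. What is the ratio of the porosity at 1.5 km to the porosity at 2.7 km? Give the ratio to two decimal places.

n(z₁)/n(z₂) = e^(−c·z₁)/e^(−c·z₂) = e^{c(z₂−z₁)}
= exp(0.586 × 1.2) = exp(0.7032) = 2.0202

2.02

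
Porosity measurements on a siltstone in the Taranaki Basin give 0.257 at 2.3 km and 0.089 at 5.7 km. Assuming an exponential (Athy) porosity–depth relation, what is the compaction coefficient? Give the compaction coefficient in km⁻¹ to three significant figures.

Athy: φ(d) = φ₀ e^(−kd) ⇒ φ₁/φ₂ = e^{k(d₂−d₁)} ⇒ k = ln(φ₁/φ₂)/(d₂−d₁)
k = ln(0.257/0.089) / (5.7 − 2.3) = ln(2.888) / 3.4 = 1.0604 / 3.4 = 0.3119 km⁻¹

0.312 km⁻¹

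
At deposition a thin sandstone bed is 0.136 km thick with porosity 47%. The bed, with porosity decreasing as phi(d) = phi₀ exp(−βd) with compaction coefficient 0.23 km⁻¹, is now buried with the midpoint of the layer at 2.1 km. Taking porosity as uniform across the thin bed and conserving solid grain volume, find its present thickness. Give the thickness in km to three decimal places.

0.102 km

Porosity at 2.1 km: phi = 0.47·exp(−0.23×2.1) = 0.2900
Solid-volume conservation: h(1−phi) = h₀(1−phi₀) ⇒ h = h₀·(1−phi₀)/(1−phi)
h = 0.136 × (1 − 0.47)/(1 − 0.2900) = 0.136 × 0.7464 = 0.1015 km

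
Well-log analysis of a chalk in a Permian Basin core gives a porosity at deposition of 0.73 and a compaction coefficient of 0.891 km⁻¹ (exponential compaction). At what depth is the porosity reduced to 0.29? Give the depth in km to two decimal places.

Invert Athy's law: Z = ln(φ₀/φ) / c
Z = ln(0.73/0.29) / 0.891 = ln(2.517) / 0.891 = 0.9232 / 0.891 = 1.036 km

1.04 km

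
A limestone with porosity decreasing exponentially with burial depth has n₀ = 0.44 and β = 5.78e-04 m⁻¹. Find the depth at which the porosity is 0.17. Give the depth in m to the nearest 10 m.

Working in km (1 km = 1000 m; β in km⁻¹ = β in m⁻¹ × 1000):
Invert Athy's law: Z = ln(n₀/n) / β
Z = ln(0.44/0.17) / 0.578 = ln(2.588) / 0.578 = 0.9510 / 0.578 = 1.645 km

1650 m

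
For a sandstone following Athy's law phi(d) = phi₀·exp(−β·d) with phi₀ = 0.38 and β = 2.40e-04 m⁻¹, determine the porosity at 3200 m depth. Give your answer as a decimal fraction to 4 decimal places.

0.1763

Working in km (1 km = 1000 m; β in km⁻¹ = β in m⁻¹ × 1000):
phi = phi₀·exp(−β·d) = 0.38 × exp(−0.24 × 3.2) = 0.38 × exp(−0.768)
  = 0.38 × 0.4639 = 0.1763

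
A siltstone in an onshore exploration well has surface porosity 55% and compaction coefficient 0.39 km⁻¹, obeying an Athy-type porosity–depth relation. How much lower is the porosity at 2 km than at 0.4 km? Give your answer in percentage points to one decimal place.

21.8 percentage points

phi(0.4) = 0.55·e^(−0.39×0.4) = 0.4706
phi(2) = 0.55·e^(−0.39×2) = 0.2521
Δphi = 0.4706 − 0.2521 = 0.2184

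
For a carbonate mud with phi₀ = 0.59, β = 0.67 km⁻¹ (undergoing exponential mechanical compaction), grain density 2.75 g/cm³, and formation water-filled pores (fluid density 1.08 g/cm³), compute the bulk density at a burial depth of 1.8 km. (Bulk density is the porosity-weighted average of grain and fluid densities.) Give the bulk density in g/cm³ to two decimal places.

2.46 g/cm³

Porosity at depth: phi = 0.59·exp(−0.67×1.8) = 0.59×0.2994 = 0.1766
Bulk density: ρ_b = (1−phi)ρ_g + phi·ρ_f = 0.8234×2.75 + 0.1766×1.08
       = 2.264 + 0.191 = 2.455 g/cm³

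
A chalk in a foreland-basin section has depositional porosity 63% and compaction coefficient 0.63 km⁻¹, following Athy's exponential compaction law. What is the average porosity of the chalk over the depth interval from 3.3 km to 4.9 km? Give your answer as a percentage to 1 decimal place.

5.0%

⟨phi⟩ = (1/(d₂−d₁)) ∫ phi₀ e^(−kd) dd = phi₀·(e^(−k·d₁) − e^(−k·d₂)) / (k·(d₂−d₁))
e^(−0.63×3.3) = 0.1251; e^(−0.63×4.9) = 0.0456
⟨phi⟩ = 0.63 × (0.1251 − 0.0456) / (0.63 × 1.6) = 0.63 × 0.0788 = 0.0496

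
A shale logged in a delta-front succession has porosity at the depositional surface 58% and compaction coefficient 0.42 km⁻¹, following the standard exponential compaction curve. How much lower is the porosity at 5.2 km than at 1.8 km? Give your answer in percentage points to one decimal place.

n(1.8) = 0.58·e^(−0.42×1.8) = 0.2723
n(5.2) = 0.58·e^(−0.42×5.2) = 0.0653
Δn = 0.2723 − 0.0653 = 0.2070

20.7 percentage points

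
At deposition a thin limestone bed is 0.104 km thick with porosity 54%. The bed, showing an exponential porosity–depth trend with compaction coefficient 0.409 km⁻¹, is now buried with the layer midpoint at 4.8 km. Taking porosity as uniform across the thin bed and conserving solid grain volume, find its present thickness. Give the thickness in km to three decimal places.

0.052 km

Porosity at 4.8 km: φ = 0.54·exp(−0.409×4.8) = 0.0758
Solid-volume conservation: h(1−φ) = h₀(1−φ₀) ⇒ h = h₀·(1−φ₀)/(1−φ)
h = 0.104 × (1 − 0.54)/(1 − 0.0758) = 0.104 × 0.4977 = 0.0518 km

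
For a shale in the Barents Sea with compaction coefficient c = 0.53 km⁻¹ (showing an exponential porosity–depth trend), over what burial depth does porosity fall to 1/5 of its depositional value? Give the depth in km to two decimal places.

phi/phi₀ = 1/5 ⇒ exp(−c·d) = 1/5 ⇒ d = ln(5) / c
d = 1.6094 / 0.53 = 3.037 km

3.04 km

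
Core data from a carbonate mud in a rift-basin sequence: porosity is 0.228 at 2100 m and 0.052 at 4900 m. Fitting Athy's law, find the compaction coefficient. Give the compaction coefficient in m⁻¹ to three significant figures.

Working in km (1 km = 1000 m; c in km⁻¹ = c in m⁻¹ × 1000):
Athy: phi(z) = phi₀ e^(−cz) ⇒ phi₁/phi₂ = e^{c(z₂−z₁)} ⇒ c = ln(phi₁/phi₂)/(z₂−z₁)
c = ln(0.228/0.052) / (4.9 − 2.1) = ln(4.385) / 2.8 = 1.4781 / 2.8 = 0.5279 km⁻¹

0.000528 m⁻¹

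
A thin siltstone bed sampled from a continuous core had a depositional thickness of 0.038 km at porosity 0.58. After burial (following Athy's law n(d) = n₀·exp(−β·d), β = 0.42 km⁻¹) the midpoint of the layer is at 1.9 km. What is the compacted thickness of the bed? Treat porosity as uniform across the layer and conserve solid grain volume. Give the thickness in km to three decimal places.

Porosity at 1.9 km: n = 0.58·exp(−0.42×1.9) = 0.2611
Solid-volume conservation: h(1−n) = h₀(1−n₀) ⇒ h = h₀·(1−n₀)/(1−n)
h = 0.038 × (1 − 0.58)/(1 − 0.2611) = 0.038 × 0.5684 = 0.0216 km

0.022 km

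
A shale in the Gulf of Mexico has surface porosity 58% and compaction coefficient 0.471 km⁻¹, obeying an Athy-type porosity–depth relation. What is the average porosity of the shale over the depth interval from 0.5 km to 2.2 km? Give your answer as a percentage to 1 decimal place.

⟨n⟩ = (1/(z₂−z₁)) ∫ n₀ e^(−kz) dz = n₀·(e^(−k·z₁) − e^(−k·z₂)) / (k·(z₂−z₁))
e^(−0.471×0.5) = 0.7902; e^(−0.471×2.2) = 0.3548
⟨n⟩ = 0.58 × (0.7902 − 0.3548) / (0.471 × 1.7) = 0.58 × 0.5437 = 0.3154

31.5%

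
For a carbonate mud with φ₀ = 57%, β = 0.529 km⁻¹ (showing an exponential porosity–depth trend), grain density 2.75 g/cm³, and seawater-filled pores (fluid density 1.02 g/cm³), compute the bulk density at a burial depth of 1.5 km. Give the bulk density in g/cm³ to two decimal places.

Porosity at depth: φ = 0.57·exp(−0.529×1.5) = 0.57×0.4523 = 0.2578
Bulk density: ρ_b = (1−φ)ρ_g + φ·ρ_f = 0.7422×2.75 + 0.2578×1.02
       = 2.041 + 0.263 = 2.304 g/cm³

2.30 g/cm³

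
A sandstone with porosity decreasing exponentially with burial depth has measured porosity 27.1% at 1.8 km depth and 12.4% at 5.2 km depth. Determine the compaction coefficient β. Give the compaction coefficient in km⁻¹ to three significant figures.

0.230 km⁻¹

Athy: n(Z) = n₀ e^(−βZ) ⇒ n₁/n₂ = e^{β(Z₂−Z₁)} ⇒ β = ln(n₁/n₂)/(Z₂−Z₁)
β = ln(0.271/0.124) / (5.2 − 1.8) = ln(2.185) / 3.4 = 0.7818 / 3.4 = 0.23 km⁻¹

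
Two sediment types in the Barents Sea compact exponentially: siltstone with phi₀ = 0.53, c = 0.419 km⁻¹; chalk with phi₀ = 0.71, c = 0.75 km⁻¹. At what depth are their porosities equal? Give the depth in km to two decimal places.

0.88 km

Set phi₀ₐ e^(−cₐd) = phi₀ᵦ e^(−cᵦd) ⇒ ln(phi₀ₐ/phi₀ᵦ) = (cₐ − cᵦ)·d
d = ln(0.53/0.71) / (0.419 − 0.75) = -0.2924 / -0.331 = 0.883 km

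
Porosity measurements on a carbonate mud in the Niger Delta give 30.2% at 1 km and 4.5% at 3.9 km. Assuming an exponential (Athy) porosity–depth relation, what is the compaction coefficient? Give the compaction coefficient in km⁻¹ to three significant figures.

0.656 km⁻¹

Athy: phi(d) = phi₀ e^(−cd) ⇒ phi₁/phi₂ = e^{c(d₂−d₁)} ⇒ c = ln(phi₁/phi₂)/(d₂−d₁)
c = ln(0.302/0.045) / (3.9 − 1) = ln(6.711) / 2.9 = 1.9038 / 2.9 = 0.6565 km⁻¹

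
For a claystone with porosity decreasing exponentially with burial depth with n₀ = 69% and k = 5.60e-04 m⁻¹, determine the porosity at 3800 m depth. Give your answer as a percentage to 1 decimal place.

Working in km (1 km = 1000 m; k in km⁻¹ = k in m⁻¹ × 1000):
n = n₀·exp(−k·z) = 0.69 × exp(−0.56 × 3.8) = 0.69 × exp(−2.128)
  = 0.69 × 0.1191 = 0.0822

8.2%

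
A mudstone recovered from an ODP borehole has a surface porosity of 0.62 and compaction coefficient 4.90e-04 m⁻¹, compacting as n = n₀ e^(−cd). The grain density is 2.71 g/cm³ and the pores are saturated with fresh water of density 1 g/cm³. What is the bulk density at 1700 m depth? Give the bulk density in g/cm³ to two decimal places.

Working in km (1 km = 1000 m; c in km⁻¹ = c in m⁻¹ × 1000):
Porosity at depth: n = 0.62·exp(−0.49×1.7) = 0.62×0.4347 = 0.2695
Bulk density: ρ_b = (1−n)ρ_g + n·ρ_f = 0.7305×2.71 + 0.2695×1
       = 1.980 + 0.270 = 2.249 g/cm³

2.25 g/cm³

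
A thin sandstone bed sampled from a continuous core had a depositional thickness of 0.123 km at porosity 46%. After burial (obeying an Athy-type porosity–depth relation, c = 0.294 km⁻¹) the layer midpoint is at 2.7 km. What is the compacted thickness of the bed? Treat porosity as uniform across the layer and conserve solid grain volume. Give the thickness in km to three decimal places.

Porosity at 2.7 km: phi = 0.46·exp(−0.294×2.7) = 0.2080
Solid-volume conservation: h(1−phi) = h₀(1−phi₀) ⇒ h = h₀·(1−phi₀)/(1−phi)
h = 0.123 × (1 − 0.46)/(1 − 0.2080) = 0.123 × 0.6818 = 0.0839 km

0.084 km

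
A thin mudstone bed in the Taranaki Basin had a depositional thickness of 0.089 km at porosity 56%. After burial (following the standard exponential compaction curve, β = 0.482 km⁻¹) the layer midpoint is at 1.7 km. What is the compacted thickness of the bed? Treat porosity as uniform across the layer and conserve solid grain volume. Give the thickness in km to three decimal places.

0.052 km

Porosity at 1.7 km: n = 0.56·exp(−0.482×1.7) = 0.2468
Solid-volume conservation: h(1−n) = h₀(1−n₀) ⇒ h = h₀·(1−n₀)/(1−n)
h = 0.089 × (1 − 0.56)/(1 − 0.2468) = 0.089 × 0.5842 = 0.0520 km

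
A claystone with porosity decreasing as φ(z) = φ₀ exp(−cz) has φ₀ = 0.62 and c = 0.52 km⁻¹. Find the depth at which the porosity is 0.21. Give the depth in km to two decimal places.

2.08 km

Invert Athy's law: z = ln(φ₀/φ) / c
z = ln(0.62/0.21) / 0.52 = ln(2.952) / 0.52 = 1.0826 / 0.52 = 2.082 km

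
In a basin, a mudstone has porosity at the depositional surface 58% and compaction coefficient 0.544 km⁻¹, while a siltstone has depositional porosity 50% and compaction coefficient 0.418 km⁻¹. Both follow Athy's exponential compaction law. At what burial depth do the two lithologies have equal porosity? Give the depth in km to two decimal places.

1.18 km

Set n₀ₐ e^(−kₐd) = n₀ᵦ e^(−kᵦd) ⇒ ln(n₀ₐ/n₀ᵦ) = (kₐ − kᵦ)·d
d = ln(0.58/0.5) / (0.544 − 0.418) = 0.1484 / 0.126 = 1.178 km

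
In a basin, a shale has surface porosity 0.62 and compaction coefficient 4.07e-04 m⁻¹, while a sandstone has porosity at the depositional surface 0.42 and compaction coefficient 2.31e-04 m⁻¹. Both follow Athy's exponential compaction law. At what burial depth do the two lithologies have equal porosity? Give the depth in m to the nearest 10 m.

Working in km (1 km = 1000 m; c in km⁻¹ = c in m⁻¹ × 1000):
Set phi₀ₐ e^(−cₐd) = phi₀ᵦ e^(−cᵦd) ⇒ ln(phi₀ₐ/phi₀ᵦ) = (cₐ − cᵦ)·d
d = ln(0.62/0.42) / (0.407 − 0.231) = 0.3895 / 0.176 = 2.213 km

2210 m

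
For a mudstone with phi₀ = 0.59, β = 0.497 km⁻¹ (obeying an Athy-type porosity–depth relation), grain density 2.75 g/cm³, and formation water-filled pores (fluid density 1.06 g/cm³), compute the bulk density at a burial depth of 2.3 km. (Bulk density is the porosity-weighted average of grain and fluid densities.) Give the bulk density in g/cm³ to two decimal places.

2.43 g/cm³

Porosity at depth: phi = 0.59·exp(−0.497×2.3) = 0.59×0.3188 = 0.1881
Bulk density: ρ_b = (1−phi)ρ_g + phi·ρ_f = 0.8119×2.75 + 0.1881×1.06
       = 2.233 + 0.199 = 2.432 g/cm³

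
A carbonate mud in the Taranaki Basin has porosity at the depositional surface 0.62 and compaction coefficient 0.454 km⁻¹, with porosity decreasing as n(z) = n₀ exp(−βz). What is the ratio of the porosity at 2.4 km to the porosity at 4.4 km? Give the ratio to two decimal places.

n(z₁)/n(z₂) = e^(−β·z₁)/e^(−β·z₂) = e^{β(z₂−z₁)}
= exp(0.454 × 2) = exp(0.908) = 2.4794

2.48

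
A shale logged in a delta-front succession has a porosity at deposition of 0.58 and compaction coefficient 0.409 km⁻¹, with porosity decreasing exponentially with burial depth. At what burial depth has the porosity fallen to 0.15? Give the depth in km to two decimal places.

Invert Athy's law: Z = ln(φ₀/φ) / β
Z = ln(0.58/0.15) / 0.409 = ln(3.867) / 0.409 = 1.3524 / 0.409 = 3.307 km

3.31 km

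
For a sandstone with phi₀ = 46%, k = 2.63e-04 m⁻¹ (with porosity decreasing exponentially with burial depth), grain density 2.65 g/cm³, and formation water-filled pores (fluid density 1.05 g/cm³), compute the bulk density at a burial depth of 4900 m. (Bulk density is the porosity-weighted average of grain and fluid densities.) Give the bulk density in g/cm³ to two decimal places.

Working in km (1 km = 1000 m; k in km⁻¹ = k in m⁻¹ × 1000):
Porosity at depth: phi = 0.46·exp(−0.263×4.9) = 0.46×0.2756 = 0.1268
Bulk density: ρ_b = (1−phi)ρ_g + phi·ρ_f = 0.8732×2.65 + 0.1268×1.05
       = 2.314 + 0.133 = 2.447 g/cm³

2.45 g/cm³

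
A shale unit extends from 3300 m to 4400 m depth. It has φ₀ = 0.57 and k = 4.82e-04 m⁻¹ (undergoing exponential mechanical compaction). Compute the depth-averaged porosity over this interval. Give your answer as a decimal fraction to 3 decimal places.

0.090

Working in km (1 km = 1000 m; k in km⁻¹ = k in m⁻¹ × 1000):
⟨φ⟩ = (1/(z₂−z₁)) ∫ φ₀ e^(−kz) dz = φ₀·(e^(−k·z₁) − e^(−k·z₂)) / (k·(z₂−z₁))
e^(−0.482×3.3) = 0.2038; e^(−0.482×4.4) = 0.1199
⟨φ⟩ = 0.57 × (0.2038 − 0.1199) / (0.482 × 1.1) = 0.57 × 0.1582 = 0.0902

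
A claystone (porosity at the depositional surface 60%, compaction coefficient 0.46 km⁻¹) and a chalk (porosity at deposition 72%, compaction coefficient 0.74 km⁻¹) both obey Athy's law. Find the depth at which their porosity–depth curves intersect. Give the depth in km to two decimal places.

0.65 km

Set phi₀ₐ e^(−βₐz) = phi₀ᵦ e^(−βᵦz) ⇒ ln(phi₀ₐ/phi₀ᵦ) = (βₐ − βᵦ)·z
z = ln(0.6/0.72) / (0.46 − 0.74) = -0.1823 / -0.28 = 0.651 km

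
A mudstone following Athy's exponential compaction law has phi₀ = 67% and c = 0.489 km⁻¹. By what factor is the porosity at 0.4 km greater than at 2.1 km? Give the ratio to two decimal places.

2.30

phi(z₁)/phi(z₂) = e^(−c·z₁)/e^(−c·z₂) = e^{c(z₂−z₁)}
= exp(0.489 × 1.7) = exp(0.8313) = 2.2963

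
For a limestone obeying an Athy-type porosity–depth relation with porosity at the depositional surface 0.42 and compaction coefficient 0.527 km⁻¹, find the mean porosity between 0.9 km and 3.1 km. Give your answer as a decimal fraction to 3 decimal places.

0.155

⟨n⟩ = (1/(d₂−d₁)) ∫ n₀ e^(−cd) dd = n₀·(e^(−c·d₁) − e^(−c·d₂)) / (c·(d₂−d₁))
e^(−0.527×0.9) = 0.6223; e^(−0.527×3.1) = 0.1952
⟨n⟩ = 0.42 × (0.6223 − 0.1952) / (0.527 × 2.2) = 0.42 × 0.3684 = 0.1547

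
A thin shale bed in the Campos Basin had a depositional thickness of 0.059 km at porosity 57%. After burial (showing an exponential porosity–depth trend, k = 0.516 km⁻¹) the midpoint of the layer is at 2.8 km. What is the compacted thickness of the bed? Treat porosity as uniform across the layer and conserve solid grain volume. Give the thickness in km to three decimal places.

Porosity at 2.8 km: φ = 0.57·exp(−0.516×2.8) = 0.1344
Solid-volume conservation: h(1−φ) = h₀(1−φ₀) ⇒ h = h₀·(1−φ₀)/(1−φ)
h = 0.059 × (1 − 0.57)/(1 − 0.1344) = 0.059 × 0.4968 = 0.0293 km

0.029 km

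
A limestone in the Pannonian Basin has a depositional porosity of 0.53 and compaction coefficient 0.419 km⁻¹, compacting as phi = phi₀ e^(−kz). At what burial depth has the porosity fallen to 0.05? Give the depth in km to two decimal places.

5.63 km

Invert Athy's law: z = ln(phi₀/phi) / k
z = ln(0.53/0.05) / 0.419 = ln(10.6) / 0.419 = 2.3609 / 0.419 = 5.634 km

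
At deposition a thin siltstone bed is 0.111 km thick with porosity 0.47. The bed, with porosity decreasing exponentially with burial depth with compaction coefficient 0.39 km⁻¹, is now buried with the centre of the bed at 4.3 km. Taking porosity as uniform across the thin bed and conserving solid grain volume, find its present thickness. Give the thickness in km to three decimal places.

Porosity at 4.3 km: n = 0.47·exp(−0.39×4.3) = 0.0879
Solid-volume conservation: h(1−n) = h₀(1−n₀) ⇒ h = h₀·(1−n₀)/(1−n)
h = 0.111 × (1 − 0.47)/(1 − 0.0879) = 0.111 × 0.5811 = 0.0645 km

0.064 km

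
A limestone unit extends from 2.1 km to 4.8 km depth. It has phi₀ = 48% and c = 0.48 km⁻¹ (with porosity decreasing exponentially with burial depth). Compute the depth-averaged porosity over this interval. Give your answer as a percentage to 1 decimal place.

⟨phi⟩ = (1/(d₂−d₁)) ∫ phi₀ e^(−cd) dd = phi₀·(e^(−c·d₁) − e^(−c·d₂)) / (c·(d₂−d₁))
e^(−0.48×2.1) = 0.3649; e^(−0.48×4.8) = 0.0999
⟨phi⟩ = 0.48 × (0.3649 − 0.0999) / (0.48 × 2.7) = 0.48 × 0.2045 = 0.0982

9.8%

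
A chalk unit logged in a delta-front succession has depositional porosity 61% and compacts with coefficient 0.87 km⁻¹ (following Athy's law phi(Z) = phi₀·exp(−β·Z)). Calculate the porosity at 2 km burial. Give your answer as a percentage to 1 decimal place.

phi = phi₀·exp(−β·Z) = 0.61 × exp(−0.87 × 2) = 0.61 × exp(−1.74)
  = 0.61 × 0.1755 = 0.1071

10.7%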